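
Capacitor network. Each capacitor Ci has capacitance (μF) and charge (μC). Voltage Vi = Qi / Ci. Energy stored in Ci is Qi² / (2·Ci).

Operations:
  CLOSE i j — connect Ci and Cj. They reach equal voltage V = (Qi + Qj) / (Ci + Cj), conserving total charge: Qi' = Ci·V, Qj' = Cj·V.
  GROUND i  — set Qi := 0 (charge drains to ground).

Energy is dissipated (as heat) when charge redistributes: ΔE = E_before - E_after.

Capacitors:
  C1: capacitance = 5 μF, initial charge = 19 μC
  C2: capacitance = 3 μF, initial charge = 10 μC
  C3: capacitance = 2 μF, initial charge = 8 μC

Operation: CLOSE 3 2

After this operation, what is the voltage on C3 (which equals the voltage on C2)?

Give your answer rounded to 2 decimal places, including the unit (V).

Initial: C1(5μF, Q=19μC, V=3.80V), C2(3μF, Q=10μC, V=3.33V), C3(2μF, Q=8μC, V=4.00V)
Op 1: CLOSE 3-2: Q_total=18.00, C_total=5.00, V=3.60; Q3=7.20, Q2=10.80; dissipated=0.267

Answer: 3.60 V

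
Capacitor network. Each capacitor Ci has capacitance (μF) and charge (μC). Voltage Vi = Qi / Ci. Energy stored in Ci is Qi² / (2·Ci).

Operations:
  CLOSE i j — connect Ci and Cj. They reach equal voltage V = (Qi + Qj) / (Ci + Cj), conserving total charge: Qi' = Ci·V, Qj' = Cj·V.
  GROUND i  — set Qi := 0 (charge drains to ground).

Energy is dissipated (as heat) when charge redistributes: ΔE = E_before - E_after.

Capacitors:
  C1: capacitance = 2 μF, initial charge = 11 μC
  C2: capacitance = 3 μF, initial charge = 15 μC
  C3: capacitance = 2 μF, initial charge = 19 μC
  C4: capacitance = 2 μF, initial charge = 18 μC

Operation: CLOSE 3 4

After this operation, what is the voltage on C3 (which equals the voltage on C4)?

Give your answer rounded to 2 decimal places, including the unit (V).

Initial: C1(2μF, Q=11μC, V=5.50V), C2(3μF, Q=15μC, V=5.00V), C3(2μF, Q=19μC, V=9.50V), C4(2μF, Q=18μC, V=9.00V)
Op 1: CLOSE 3-4: Q_total=37.00, C_total=4.00, V=9.25; Q3=18.50, Q4=18.50; dissipated=0.125

Answer: 9.25 V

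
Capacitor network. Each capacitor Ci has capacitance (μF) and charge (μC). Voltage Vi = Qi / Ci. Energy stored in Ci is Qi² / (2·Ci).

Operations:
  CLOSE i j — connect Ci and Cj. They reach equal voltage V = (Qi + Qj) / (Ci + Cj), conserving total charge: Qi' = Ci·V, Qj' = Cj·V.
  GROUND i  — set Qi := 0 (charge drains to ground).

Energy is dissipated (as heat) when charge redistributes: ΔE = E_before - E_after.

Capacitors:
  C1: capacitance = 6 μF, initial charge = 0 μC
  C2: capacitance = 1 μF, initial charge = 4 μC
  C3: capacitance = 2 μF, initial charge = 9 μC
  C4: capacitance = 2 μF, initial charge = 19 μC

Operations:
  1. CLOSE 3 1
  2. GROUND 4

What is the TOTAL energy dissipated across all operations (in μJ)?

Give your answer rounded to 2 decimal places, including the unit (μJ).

Initial: C1(6μF, Q=0μC, V=0.00V), C2(1μF, Q=4μC, V=4.00V), C3(2μF, Q=9μC, V=4.50V), C4(2μF, Q=19μC, V=9.50V)
Op 1: CLOSE 3-1: Q_total=9.00, C_total=8.00, V=1.12; Q3=2.25, Q1=6.75; dissipated=15.188
Op 2: GROUND 4: Q4=0; energy lost=90.250
Total dissipated: 105.438 μJ

Answer: 105.44 μJ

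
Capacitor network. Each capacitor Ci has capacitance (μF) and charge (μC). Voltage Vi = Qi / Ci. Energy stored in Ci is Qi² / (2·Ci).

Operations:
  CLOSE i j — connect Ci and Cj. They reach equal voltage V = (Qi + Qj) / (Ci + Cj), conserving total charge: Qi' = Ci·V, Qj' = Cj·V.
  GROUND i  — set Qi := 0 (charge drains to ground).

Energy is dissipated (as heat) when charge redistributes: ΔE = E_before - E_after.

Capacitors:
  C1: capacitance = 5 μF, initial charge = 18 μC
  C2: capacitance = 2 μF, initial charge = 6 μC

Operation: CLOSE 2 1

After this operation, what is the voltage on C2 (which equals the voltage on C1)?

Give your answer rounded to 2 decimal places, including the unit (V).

Answer: 3.43 V

Derivation:
Initial: C1(5μF, Q=18μC, V=3.60V), C2(2μF, Q=6μC, V=3.00V)
Op 1: CLOSE 2-1: Q_total=24.00, C_total=7.00, V=3.43; Q2=6.86, Q1=17.14; dissipated=0.257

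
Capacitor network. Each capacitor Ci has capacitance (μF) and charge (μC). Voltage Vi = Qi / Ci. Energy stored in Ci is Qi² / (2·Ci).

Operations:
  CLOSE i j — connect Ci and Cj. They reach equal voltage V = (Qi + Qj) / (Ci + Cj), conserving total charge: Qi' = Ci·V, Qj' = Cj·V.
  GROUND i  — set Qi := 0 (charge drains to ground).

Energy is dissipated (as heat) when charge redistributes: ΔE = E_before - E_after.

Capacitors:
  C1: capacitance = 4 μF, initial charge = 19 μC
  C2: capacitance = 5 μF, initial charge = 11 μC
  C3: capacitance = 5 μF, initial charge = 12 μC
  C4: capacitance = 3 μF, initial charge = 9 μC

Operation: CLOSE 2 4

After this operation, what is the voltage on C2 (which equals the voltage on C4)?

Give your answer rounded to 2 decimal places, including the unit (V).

Initial: C1(4μF, Q=19μC, V=4.75V), C2(5μF, Q=11μC, V=2.20V), C3(5μF, Q=12μC, V=2.40V), C4(3μF, Q=9μC, V=3.00V)
Op 1: CLOSE 2-4: Q_total=20.00, C_total=8.00, V=2.50; Q2=12.50, Q4=7.50; dissipated=0.600

Answer: 2.50 V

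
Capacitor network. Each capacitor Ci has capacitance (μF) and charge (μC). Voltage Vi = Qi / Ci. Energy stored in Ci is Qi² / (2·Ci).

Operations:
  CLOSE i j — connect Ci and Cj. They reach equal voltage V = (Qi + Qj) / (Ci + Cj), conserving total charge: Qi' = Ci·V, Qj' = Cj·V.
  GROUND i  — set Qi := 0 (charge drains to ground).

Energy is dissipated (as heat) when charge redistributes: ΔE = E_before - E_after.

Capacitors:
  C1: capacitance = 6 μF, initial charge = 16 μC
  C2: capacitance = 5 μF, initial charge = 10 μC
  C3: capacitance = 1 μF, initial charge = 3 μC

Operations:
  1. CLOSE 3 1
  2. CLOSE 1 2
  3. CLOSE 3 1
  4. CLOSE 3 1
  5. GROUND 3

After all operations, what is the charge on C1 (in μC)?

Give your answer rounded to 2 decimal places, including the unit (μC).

Answer: 14.62 μC

Derivation:
Initial: C1(6μF, Q=16μC, V=2.67V), C2(5μF, Q=10μC, V=2.00V), C3(1μF, Q=3μC, V=3.00V)
Op 1: CLOSE 3-1: Q_total=19.00, C_total=7.00, V=2.71; Q3=2.71, Q1=16.29; dissipated=0.048
Op 2: CLOSE 1-2: Q_total=26.29, C_total=11.00, V=2.39; Q1=14.34, Q2=11.95; dissipated=0.696
Op 3: CLOSE 3-1: Q_total=17.05, C_total=7.00, V=2.44; Q3=2.44, Q1=14.62; dissipated=0.045
Op 4: CLOSE 3-1: Q_total=17.05, C_total=7.00, V=2.44; Q3=2.44, Q1=14.62; dissipated=0.000
Op 5: GROUND 3: Q3=0; energy lost=2.967
Final charges: Q1=14.62, Q2=11.95, Q3=0.00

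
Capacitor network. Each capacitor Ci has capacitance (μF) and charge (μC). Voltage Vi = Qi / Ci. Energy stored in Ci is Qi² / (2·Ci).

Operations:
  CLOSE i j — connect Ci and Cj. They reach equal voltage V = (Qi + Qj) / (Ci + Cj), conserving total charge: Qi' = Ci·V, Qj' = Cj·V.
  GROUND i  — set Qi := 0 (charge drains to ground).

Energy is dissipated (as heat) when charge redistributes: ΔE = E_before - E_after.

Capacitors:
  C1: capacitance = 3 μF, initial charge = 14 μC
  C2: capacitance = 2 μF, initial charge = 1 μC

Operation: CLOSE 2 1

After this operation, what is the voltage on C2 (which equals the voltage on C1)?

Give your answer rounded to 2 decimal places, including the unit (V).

Initial: C1(3μF, Q=14μC, V=4.67V), C2(2μF, Q=1μC, V=0.50V)
Op 1: CLOSE 2-1: Q_total=15.00, C_total=5.00, V=3.00; Q2=6.00, Q1=9.00; dissipated=10.417

Answer: 3.00 V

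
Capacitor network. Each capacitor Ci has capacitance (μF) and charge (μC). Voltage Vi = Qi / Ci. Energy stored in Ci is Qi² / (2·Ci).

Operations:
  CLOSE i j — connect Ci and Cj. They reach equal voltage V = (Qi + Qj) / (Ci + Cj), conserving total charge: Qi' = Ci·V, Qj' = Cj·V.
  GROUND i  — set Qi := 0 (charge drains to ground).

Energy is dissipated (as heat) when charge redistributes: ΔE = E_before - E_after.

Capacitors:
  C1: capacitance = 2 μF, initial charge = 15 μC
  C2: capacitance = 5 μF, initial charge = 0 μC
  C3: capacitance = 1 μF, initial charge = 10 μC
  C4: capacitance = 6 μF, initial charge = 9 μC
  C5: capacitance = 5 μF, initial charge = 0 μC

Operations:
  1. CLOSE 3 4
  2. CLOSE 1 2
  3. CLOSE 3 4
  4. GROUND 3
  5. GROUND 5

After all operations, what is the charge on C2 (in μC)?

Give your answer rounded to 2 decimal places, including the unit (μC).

Initial: C1(2μF, Q=15μC, V=7.50V), C2(5μF, Q=0μC, V=0.00V), C3(1μF, Q=10μC, V=10.00V), C4(6μF, Q=9μC, V=1.50V), C5(5μF, Q=0μC, V=0.00V)
Op 1: CLOSE 3-4: Q_total=19.00, C_total=7.00, V=2.71; Q3=2.71, Q4=16.29; dissipated=30.964
Op 2: CLOSE 1-2: Q_total=15.00, C_total=7.00, V=2.14; Q1=4.29, Q2=10.71; dissipated=40.179
Op 3: CLOSE 3-4: Q_total=19.00, C_total=7.00, V=2.71; Q3=2.71, Q4=16.29; dissipated=0.000
Op 4: GROUND 3: Q3=0; energy lost=3.684
Op 5: GROUND 5: Q5=0; energy lost=0.000
Final charges: Q1=4.29, Q2=10.71, Q3=0.00, Q4=16.29, Q5=0.00

Answer: 10.71 μC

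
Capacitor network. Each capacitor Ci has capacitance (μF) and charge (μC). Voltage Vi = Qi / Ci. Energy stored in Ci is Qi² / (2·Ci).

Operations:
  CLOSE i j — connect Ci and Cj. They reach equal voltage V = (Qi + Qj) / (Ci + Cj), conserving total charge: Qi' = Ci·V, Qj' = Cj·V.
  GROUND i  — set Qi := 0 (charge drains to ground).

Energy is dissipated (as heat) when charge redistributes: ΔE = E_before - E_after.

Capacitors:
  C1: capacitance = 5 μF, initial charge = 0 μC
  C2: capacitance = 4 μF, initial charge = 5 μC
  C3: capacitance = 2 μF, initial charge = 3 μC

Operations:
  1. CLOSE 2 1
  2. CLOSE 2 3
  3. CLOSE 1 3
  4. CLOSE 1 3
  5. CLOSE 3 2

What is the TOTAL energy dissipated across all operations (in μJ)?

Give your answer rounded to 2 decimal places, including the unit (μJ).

Initial: C1(5μF, Q=0μC, V=0.00V), C2(4μF, Q=5μC, V=1.25V), C3(2μF, Q=3μC, V=1.50V)
Op 1: CLOSE 2-1: Q_total=5.00, C_total=9.00, V=0.56; Q2=2.22, Q1=2.78; dissipated=1.736
Op 2: CLOSE 2-3: Q_total=5.22, C_total=6.00, V=0.87; Q2=3.48, Q3=1.74; dissipated=0.595
Op 3: CLOSE 1-3: Q_total=4.52, C_total=7.00, V=0.65; Q1=3.23, Q3=1.29; dissipated=0.071
Op 4: CLOSE 1-3: Q_total=4.52, C_total=7.00, V=0.65; Q1=3.23, Q3=1.29; dissipated=0.000
Op 5: CLOSE 3-2: Q_total=4.77, C_total=6.00, V=0.80; Q3=1.59, Q2=3.18; dissipated=0.034
Total dissipated: 2.435 μJ

Answer: 2.44 μJ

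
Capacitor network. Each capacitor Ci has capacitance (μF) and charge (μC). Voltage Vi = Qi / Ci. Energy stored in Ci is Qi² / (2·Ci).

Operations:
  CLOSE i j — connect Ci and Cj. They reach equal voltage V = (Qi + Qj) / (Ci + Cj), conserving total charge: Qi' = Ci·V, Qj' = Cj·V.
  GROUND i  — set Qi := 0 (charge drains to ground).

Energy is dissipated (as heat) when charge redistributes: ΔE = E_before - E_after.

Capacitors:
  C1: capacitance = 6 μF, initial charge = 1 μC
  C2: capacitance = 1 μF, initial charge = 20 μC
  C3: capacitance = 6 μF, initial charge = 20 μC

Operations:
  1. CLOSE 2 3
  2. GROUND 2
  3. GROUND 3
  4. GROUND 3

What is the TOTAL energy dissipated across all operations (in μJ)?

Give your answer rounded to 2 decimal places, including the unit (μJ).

Initial: C1(6μF, Q=1μC, V=0.17V), C2(1μF, Q=20μC, V=20.00V), C3(6μF, Q=20μC, V=3.33V)
Op 1: CLOSE 2-3: Q_total=40.00, C_total=7.00, V=5.71; Q2=5.71, Q3=34.29; dissipated=119.048
Op 2: GROUND 2: Q2=0; energy lost=16.327
Op 3: GROUND 3: Q3=0; energy lost=97.959
Op 4: GROUND 3: Q3=0; energy lost=0.000
Total dissipated: 233.333 μJ

Answer: 233.33 μJ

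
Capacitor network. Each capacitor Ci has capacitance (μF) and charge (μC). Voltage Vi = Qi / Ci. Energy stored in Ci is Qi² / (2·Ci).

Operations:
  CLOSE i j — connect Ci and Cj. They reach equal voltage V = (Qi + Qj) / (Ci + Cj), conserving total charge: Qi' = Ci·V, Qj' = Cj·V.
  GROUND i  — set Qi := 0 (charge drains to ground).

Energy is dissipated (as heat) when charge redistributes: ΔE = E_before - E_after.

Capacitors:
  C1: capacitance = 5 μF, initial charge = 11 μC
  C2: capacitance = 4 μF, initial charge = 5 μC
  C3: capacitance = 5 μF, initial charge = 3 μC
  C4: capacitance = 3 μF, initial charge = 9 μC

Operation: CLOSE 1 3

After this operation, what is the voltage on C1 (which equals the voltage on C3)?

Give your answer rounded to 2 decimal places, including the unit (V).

Answer: 1.40 V

Derivation:
Initial: C1(5μF, Q=11μC, V=2.20V), C2(4μF, Q=5μC, V=1.25V), C3(5μF, Q=3μC, V=0.60V), C4(3μF, Q=9μC, V=3.00V)
Op 1: CLOSE 1-3: Q_total=14.00, C_total=10.00, V=1.40; Q1=7.00, Q3=7.00; dissipated=3.200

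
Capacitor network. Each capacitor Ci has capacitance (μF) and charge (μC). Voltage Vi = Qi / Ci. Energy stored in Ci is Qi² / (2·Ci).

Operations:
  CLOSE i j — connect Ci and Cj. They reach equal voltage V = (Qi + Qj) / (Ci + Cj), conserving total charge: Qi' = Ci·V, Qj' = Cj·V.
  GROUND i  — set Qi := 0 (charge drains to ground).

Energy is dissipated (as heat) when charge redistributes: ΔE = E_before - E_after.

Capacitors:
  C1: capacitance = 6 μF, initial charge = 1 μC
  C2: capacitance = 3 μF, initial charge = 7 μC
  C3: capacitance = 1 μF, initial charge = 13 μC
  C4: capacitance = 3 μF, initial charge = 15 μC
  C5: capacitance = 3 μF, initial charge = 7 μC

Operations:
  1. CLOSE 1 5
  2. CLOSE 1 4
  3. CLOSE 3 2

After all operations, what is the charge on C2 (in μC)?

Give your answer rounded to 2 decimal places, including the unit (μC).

Initial: C1(6μF, Q=1μC, V=0.17V), C2(3μF, Q=7μC, V=2.33V), C3(1μF, Q=13μC, V=13.00V), C4(3μF, Q=15μC, V=5.00V), C5(3μF, Q=7μC, V=2.33V)
Op 1: CLOSE 1-5: Q_total=8.00, C_total=9.00, V=0.89; Q1=5.33, Q5=2.67; dissipated=4.694
Op 2: CLOSE 1-4: Q_total=20.33, C_total=9.00, V=2.26; Q1=13.56, Q4=6.78; dissipated=16.901
Op 3: CLOSE 3-2: Q_total=20.00, C_total=4.00, V=5.00; Q3=5.00, Q2=15.00; dissipated=42.667
Final charges: Q1=13.56, Q2=15.00, Q3=5.00, Q4=6.78, Q5=2.67

Answer: 15.00 μC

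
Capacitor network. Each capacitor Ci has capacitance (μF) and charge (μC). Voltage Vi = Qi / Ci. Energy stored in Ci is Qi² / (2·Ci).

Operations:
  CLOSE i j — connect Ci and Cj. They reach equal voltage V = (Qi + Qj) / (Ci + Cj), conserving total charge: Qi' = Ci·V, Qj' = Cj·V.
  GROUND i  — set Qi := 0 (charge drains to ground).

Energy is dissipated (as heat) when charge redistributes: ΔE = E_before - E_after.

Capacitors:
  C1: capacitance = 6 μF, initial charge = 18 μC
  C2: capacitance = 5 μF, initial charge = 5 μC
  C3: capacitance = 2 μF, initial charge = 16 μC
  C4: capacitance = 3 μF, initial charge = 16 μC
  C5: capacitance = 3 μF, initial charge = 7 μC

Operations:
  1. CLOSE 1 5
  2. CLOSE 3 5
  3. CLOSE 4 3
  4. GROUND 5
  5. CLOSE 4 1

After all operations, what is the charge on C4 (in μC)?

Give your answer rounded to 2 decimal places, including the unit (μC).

Initial: C1(6μF, Q=18μC, V=3.00V), C2(5μF, Q=5μC, V=1.00V), C3(2μF, Q=16μC, V=8.00V), C4(3μF, Q=16μC, V=5.33V), C5(3μF, Q=7μC, V=2.33V)
Op 1: CLOSE 1-5: Q_total=25.00, C_total=9.00, V=2.78; Q1=16.67, Q5=8.33; dissipated=0.444
Op 2: CLOSE 3-5: Q_total=24.33, C_total=5.00, V=4.87; Q3=9.73, Q5=14.60; dissipated=16.363
Op 3: CLOSE 4-3: Q_total=25.73, C_total=5.00, V=5.15; Q4=15.44, Q3=10.29; dissipated=0.131
Op 4: GROUND 5: Q5=0; energy lost=35.527
Op 5: CLOSE 4-1: Q_total=32.11, C_total=9.00, V=3.57; Q4=10.70, Q1=21.40; dissipated=5.612
Final charges: Q1=21.40, Q2=5.00, Q3=10.29, Q4=10.70, Q5=0.00

Answer: 10.70 μC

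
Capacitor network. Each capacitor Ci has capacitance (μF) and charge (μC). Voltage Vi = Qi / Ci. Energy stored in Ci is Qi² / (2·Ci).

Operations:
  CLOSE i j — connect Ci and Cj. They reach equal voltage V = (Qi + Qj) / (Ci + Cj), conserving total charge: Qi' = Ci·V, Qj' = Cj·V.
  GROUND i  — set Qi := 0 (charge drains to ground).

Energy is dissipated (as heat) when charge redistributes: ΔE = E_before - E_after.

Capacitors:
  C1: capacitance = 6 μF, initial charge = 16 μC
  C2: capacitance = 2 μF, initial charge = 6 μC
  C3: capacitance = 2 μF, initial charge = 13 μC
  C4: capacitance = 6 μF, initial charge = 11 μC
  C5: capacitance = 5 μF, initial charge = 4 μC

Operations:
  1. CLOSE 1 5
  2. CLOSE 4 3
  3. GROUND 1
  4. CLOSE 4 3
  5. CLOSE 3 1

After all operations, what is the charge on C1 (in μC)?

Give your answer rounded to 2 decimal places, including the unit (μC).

Initial: C1(6μF, Q=16μC, V=2.67V), C2(2μF, Q=6μC, V=3.00V), C3(2μF, Q=13μC, V=6.50V), C4(6μF, Q=11μC, V=1.83V), C5(5μF, Q=4μC, V=0.80V)
Op 1: CLOSE 1-5: Q_total=20.00, C_total=11.00, V=1.82; Q1=10.91, Q5=9.09; dissipated=4.752
Op 2: CLOSE 4-3: Q_total=24.00, C_total=8.00, V=3.00; Q4=18.00, Q3=6.00; dissipated=16.333
Op 3: GROUND 1: Q1=0; energy lost=9.917
Op 4: CLOSE 4-3: Q_total=24.00, C_total=8.00, V=3.00; Q4=18.00, Q3=6.00; dissipated=0.000
Op 5: CLOSE 3-1: Q_total=6.00, C_total=8.00, V=0.75; Q3=1.50, Q1=4.50; dissipated=6.750
Final charges: Q1=4.50, Q2=6.00, Q3=1.50, Q4=18.00, Q5=9.09

Answer: 4.50 μC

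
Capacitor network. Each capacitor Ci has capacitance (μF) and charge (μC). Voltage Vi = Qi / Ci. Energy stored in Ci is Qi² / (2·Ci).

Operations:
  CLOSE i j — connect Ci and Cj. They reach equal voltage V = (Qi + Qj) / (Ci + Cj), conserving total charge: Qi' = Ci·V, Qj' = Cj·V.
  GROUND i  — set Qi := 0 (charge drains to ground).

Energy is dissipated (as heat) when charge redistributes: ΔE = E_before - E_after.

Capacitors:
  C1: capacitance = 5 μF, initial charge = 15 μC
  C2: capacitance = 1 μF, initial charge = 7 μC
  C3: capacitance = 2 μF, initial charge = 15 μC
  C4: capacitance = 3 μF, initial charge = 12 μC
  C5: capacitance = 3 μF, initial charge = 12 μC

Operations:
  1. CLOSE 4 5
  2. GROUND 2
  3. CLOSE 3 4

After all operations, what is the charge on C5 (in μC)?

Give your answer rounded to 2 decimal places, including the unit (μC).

Answer: 12.00 μC

Derivation:
Initial: C1(5μF, Q=15μC, V=3.00V), C2(1μF, Q=7μC, V=7.00V), C3(2μF, Q=15μC, V=7.50V), C4(3μF, Q=12μC, V=4.00V), C5(3μF, Q=12μC, V=4.00V)
Op 1: CLOSE 4-5: Q_total=24.00, C_total=6.00, V=4.00; Q4=12.00, Q5=12.00; dissipated=0.000
Op 2: GROUND 2: Q2=0; energy lost=24.500
Op 3: CLOSE 3-4: Q_total=27.00, C_total=5.00, V=5.40; Q3=10.80, Q4=16.20; dissipated=7.350
Final charges: Q1=15.00, Q2=0.00, Q3=10.80, Q4=16.20, Q5=12.00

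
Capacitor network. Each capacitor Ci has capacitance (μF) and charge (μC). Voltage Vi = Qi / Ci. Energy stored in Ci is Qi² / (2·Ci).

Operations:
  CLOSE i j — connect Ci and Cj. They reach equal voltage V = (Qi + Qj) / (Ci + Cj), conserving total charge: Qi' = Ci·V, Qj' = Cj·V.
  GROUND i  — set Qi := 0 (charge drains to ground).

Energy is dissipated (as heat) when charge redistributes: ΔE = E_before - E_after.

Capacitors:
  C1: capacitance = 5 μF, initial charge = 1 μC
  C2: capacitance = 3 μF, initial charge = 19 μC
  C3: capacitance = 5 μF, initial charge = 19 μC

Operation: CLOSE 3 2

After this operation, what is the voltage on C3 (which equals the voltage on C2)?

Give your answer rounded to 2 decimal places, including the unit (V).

Answer: 4.75 V

Derivation:
Initial: C1(5μF, Q=1μC, V=0.20V), C2(3μF, Q=19μC, V=6.33V), C3(5μF, Q=19μC, V=3.80V)
Op 1: CLOSE 3-2: Q_total=38.00, C_total=8.00, V=4.75; Q3=23.75, Q2=14.25; dissipated=6.017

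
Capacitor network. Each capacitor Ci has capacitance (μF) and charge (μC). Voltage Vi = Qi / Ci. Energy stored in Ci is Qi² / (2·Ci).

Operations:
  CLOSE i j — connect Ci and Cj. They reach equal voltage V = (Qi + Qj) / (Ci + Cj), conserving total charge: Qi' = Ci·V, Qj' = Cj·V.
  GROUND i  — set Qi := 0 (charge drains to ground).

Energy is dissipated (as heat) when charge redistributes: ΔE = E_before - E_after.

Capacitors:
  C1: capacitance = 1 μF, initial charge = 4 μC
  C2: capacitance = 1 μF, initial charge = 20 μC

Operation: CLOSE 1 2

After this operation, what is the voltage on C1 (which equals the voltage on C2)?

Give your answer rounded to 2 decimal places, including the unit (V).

Answer: 12.00 V

Derivation:
Initial: C1(1μF, Q=4μC, V=4.00V), C2(1μF, Q=20μC, V=20.00V)
Op 1: CLOSE 1-2: Q_total=24.00, C_total=2.00, V=12.00; Q1=12.00, Q2=12.00; dissipated=64.000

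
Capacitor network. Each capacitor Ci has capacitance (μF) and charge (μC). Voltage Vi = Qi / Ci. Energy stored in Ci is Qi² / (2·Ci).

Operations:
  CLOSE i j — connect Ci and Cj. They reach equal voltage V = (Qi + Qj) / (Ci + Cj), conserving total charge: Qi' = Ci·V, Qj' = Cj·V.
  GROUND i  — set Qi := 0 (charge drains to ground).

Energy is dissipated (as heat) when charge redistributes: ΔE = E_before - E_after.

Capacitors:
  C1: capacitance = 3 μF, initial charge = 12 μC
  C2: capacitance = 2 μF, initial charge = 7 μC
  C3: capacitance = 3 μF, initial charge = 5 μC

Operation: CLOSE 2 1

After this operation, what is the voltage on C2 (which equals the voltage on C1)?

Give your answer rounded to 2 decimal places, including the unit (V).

Initial: C1(3μF, Q=12μC, V=4.00V), C2(2μF, Q=7μC, V=3.50V), C3(3μF, Q=5μC, V=1.67V)
Op 1: CLOSE 2-1: Q_total=19.00, C_total=5.00, V=3.80; Q2=7.60, Q1=11.40; dissipated=0.150

Answer: 3.80 V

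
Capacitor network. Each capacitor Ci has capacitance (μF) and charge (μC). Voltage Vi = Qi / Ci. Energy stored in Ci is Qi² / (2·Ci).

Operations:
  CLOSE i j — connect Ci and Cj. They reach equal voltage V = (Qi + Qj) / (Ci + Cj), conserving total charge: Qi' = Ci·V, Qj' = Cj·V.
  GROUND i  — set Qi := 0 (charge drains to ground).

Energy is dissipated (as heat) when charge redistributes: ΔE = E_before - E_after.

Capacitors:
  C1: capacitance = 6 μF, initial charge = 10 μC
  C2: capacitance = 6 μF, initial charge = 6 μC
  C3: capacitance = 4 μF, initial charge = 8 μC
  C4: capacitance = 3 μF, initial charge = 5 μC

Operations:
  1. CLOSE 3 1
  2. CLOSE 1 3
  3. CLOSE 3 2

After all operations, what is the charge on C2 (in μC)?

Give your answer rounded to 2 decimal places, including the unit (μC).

Initial: C1(6μF, Q=10μC, V=1.67V), C2(6μF, Q=6μC, V=1.00V), C3(4μF, Q=8μC, V=2.00V), C4(3μF, Q=5μC, V=1.67V)
Op 1: CLOSE 3-1: Q_total=18.00, C_total=10.00, V=1.80; Q3=7.20, Q1=10.80; dissipated=0.133
Op 2: CLOSE 1-3: Q_total=18.00, C_total=10.00, V=1.80; Q1=10.80, Q3=7.20; dissipated=0.000
Op 3: CLOSE 3-2: Q_total=13.20, C_total=10.00, V=1.32; Q3=5.28, Q2=7.92; dissipated=0.768
Final charges: Q1=10.80, Q2=7.92, Q3=5.28, Q4=5.00

Answer: 7.92 μC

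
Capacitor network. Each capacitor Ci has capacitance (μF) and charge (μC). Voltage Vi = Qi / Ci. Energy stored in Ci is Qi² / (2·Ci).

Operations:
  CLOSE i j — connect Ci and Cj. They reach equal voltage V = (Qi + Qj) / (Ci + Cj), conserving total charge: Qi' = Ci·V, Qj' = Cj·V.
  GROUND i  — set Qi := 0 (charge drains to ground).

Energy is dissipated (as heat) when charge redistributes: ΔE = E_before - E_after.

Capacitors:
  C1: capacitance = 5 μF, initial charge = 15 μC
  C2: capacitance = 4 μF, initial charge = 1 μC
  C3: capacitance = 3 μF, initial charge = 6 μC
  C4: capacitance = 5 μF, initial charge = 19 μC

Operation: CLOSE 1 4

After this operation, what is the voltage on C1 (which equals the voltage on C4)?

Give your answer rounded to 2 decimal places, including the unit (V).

Answer: 3.40 V

Derivation:
Initial: C1(5μF, Q=15μC, V=3.00V), C2(4μF, Q=1μC, V=0.25V), C3(3μF, Q=6μC, V=2.00V), C4(5μF, Q=19μC, V=3.80V)
Op 1: CLOSE 1-4: Q_total=34.00, C_total=10.00, V=3.40; Q1=17.00, Q4=17.00; dissipated=0.800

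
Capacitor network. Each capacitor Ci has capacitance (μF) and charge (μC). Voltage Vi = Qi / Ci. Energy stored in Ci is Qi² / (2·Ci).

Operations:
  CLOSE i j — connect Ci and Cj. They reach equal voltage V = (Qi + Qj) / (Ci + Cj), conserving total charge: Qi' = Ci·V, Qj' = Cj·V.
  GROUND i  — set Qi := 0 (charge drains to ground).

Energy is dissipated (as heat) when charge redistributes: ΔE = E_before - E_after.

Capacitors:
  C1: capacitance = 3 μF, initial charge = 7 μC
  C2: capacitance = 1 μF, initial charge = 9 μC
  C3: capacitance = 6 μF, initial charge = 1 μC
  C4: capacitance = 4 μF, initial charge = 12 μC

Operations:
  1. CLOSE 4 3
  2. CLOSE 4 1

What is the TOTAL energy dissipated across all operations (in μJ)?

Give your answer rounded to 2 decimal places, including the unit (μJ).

Answer: 10.55 μJ

Derivation:
Initial: C1(3μF, Q=7μC, V=2.33V), C2(1μF, Q=9μC, V=9.00V), C3(6μF, Q=1μC, V=0.17V), C4(4μF, Q=12μC, V=3.00V)
Op 1: CLOSE 4-3: Q_total=13.00, C_total=10.00, V=1.30; Q4=5.20, Q3=7.80; dissipated=9.633
Op 2: CLOSE 4-1: Q_total=12.20, C_total=7.00, V=1.74; Q4=6.97, Q1=5.23; dissipated=0.915
Total dissipated: 10.549 μJ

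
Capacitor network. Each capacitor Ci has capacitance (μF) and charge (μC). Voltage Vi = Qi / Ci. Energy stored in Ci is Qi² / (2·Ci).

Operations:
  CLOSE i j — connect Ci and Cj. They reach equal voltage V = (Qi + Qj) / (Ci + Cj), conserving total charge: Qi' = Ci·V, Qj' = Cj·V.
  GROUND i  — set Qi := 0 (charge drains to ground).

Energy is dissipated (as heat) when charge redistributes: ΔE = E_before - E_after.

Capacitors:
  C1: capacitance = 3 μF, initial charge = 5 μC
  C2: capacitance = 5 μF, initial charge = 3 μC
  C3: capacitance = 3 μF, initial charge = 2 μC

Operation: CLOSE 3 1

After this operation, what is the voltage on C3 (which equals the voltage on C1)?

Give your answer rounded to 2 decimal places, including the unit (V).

Answer: 1.17 V

Derivation:
Initial: C1(3μF, Q=5μC, V=1.67V), C2(5μF, Q=3μC, V=0.60V), C3(3μF, Q=2μC, V=0.67V)
Op 1: CLOSE 3-1: Q_total=7.00, C_total=6.00, V=1.17; Q3=3.50, Q1=3.50; dissipated=0.750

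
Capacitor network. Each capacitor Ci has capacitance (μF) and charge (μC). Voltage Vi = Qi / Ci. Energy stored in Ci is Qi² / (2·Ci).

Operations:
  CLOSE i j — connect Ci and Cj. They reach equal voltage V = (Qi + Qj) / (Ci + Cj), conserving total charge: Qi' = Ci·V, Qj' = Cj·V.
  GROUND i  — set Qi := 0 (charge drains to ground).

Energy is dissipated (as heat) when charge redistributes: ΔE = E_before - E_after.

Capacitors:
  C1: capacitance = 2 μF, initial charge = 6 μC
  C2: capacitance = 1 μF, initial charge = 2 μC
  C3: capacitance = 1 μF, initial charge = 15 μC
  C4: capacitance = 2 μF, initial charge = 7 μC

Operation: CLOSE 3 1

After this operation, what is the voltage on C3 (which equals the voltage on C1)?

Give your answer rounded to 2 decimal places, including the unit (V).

Answer: 7.00 V

Derivation:
Initial: C1(2μF, Q=6μC, V=3.00V), C2(1μF, Q=2μC, V=2.00V), C3(1μF, Q=15μC, V=15.00V), C4(2μF, Q=7μC, V=3.50V)
Op 1: CLOSE 3-1: Q_total=21.00, C_total=3.00, V=7.00; Q3=7.00, Q1=14.00; dissipated=48.000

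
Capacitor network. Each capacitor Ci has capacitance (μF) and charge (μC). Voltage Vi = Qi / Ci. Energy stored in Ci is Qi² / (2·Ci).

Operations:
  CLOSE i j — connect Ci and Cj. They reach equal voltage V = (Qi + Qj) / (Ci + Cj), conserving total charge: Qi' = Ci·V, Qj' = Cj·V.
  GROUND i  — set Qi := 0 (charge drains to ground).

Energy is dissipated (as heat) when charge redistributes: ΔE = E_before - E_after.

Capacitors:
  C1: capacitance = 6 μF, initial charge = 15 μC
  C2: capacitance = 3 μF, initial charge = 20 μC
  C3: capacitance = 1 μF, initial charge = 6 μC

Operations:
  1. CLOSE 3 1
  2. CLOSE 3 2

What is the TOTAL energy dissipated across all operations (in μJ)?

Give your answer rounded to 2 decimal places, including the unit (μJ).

Initial: C1(6μF, Q=15μC, V=2.50V), C2(3μF, Q=20μC, V=6.67V), C3(1μF, Q=6μC, V=6.00V)
Op 1: CLOSE 3-1: Q_total=21.00, C_total=7.00, V=3.00; Q3=3.00, Q1=18.00; dissipated=5.250
Op 2: CLOSE 3-2: Q_total=23.00, C_total=4.00, V=5.75; Q3=5.75, Q2=17.25; dissipated=5.042
Total dissipated: 10.292 μJ

Answer: 10.29 μJ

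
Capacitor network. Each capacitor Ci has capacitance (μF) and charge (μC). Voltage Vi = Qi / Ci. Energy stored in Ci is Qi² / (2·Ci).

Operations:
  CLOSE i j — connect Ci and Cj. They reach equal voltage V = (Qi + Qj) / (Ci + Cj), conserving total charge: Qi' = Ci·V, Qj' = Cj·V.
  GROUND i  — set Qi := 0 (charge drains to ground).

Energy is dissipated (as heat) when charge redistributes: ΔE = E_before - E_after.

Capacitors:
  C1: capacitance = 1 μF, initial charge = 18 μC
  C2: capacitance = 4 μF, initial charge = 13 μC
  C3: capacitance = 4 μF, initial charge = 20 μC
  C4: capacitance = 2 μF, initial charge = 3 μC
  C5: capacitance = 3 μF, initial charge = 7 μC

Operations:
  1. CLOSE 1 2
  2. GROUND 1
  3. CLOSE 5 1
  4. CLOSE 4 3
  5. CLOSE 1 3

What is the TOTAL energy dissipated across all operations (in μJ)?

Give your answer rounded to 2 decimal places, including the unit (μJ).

Initial: C1(1μF, Q=18μC, V=18.00V), C2(4μF, Q=13μC, V=3.25V), C3(4μF, Q=20μC, V=5.00V), C4(2μF, Q=3μC, V=1.50V), C5(3μF, Q=7μC, V=2.33V)
Op 1: CLOSE 1-2: Q_total=31.00, C_total=5.00, V=6.20; Q1=6.20, Q2=24.80; dissipated=87.025
Op 2: GROUND 1: Q1=0; energy lost=19.220
Op 3: CLOSE 5-1: Q_total=7.00, C_total=4.00, V=1.75; Q5=5.25, Q1=1.75; dissipated=2.042
Op 4: CLOSE 4-3: Q_total=23.00, C_total=6.00, V=3.83; Q4=7.67, Q3=15.33; dissipated=8.167
Op 5: CLOSE 1-3: Q_total=17.08, C_total=5.00, V=3.42; Q1=3.42, Q3=13.67; dissipated=1.736
Total dissipated: 118.189 μJ

Answer: 118.19 μJ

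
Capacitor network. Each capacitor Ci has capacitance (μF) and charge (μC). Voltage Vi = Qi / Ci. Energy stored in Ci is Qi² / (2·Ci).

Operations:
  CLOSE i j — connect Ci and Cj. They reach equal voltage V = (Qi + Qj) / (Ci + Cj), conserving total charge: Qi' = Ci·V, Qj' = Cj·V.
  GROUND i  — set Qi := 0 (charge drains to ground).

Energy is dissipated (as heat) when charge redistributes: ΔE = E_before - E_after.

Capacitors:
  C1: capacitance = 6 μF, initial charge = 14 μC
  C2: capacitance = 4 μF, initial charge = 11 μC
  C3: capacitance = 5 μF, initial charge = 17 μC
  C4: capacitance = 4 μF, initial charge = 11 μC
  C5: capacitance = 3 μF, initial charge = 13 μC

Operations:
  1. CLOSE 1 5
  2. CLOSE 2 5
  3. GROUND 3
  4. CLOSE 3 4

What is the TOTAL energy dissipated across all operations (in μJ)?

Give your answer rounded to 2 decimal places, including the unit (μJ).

Answer: 41.36 μJ

Derivation:
Initial: C1(6μF, Q=14μC, V=2.33V), C2(4μF, Q=11μC, V=2.75V), C3(5μF, Q=17μC, V=3.40V), C4(4μF, Q=11μC, V=2.75V), C5(3μF, Q=13μC, V=4.33V)
Op 1: CLOSE 1-5: Q_total=27.00, C_total=9.00, V=3.00; Q1=18.00, Q5=9.00; dissipated=4.000
Op 2: CLOSE 2-5: Q_total=20.00, C_total=7.00, V=2.86; Q2=11.43, Q5=8.57; dissipated=0.054
Op 3: GROUND 3: Q3=0; energy lost=28.900
Op 4: CLOSE 3-4: Q_total=11.00, C_total=9.00, V=1.22; Q3=6.11, Q4=4.89; dissipated=8.403
Total dissipated: 41.356 μJ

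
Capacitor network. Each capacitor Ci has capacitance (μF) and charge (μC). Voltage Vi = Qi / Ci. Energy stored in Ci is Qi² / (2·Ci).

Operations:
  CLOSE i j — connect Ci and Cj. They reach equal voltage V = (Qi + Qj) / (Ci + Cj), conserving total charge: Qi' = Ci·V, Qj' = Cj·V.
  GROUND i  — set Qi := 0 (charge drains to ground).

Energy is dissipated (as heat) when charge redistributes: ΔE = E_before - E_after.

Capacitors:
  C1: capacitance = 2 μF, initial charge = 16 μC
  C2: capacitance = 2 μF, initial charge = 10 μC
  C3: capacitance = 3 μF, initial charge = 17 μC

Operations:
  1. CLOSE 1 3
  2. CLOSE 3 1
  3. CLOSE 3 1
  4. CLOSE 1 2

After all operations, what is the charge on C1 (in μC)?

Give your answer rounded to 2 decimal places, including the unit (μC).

Initial: C1(2μF, Q=16μC, V=8.00V), C2(2μF, Q=10μC, V=5.00V), C3(3μF, Q=17μC, V=5.67V)
Op 1: CLOSE 1-3: Q_total=33.00, C_total=5.00, V=6.60; Q1=13.20, Q3=19.80; dissipated=3.267
Op 2: CLOSE 3-1: Q_total=33.00, C_total=5.00, V=6.60; Q3=19.80, Q1=13.20; dissipated=0.000
Op 3: CLOSE 3-1: Q_total=33.00, C_total=5.00, V=6.60; Q3=19.80, Q1=13.20; dissipated=0.000
Op 4: CLOSE 1-2: Q_total=23.20, C_total=4.00, V=5.80; Q1=11.60, Q2=11.60; dissipated=1.280
Final charges: Q1=11.60, Q2=11.60, Q3=19.80

Answer: 11.60 μC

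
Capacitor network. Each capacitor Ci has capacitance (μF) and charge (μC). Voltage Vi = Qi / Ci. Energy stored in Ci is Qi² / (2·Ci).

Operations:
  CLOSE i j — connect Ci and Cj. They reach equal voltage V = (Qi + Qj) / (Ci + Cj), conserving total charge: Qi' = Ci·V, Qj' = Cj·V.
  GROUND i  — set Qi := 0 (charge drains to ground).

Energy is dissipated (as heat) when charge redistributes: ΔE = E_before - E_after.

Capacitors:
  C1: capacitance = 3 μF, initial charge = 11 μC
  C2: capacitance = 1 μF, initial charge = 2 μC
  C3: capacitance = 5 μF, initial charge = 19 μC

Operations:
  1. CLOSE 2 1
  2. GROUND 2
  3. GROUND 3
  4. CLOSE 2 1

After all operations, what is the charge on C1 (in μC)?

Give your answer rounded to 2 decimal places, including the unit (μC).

Answer: 7.31 μC

Derivation:
Initial: C1(3μF, Q=11μC, V=3.67V), C2(1μF, Q=2μC, V=2.00V), C3(5μF, Q=19μC, V=3.80V)
Op 1: CLOSE 2-1: Q_total=13.00, C_total=4.00, V=3.25; Q2=3.25, Q1=9.75; dissipated=1.042
Op 2: GROUND 2: Q2=0; energy lost=5.281
Op 3: GROUND 3: Q3=0; energy lost=36.100
Op 4: CLOSE 2-1: Q_total=9.75, C_total=4.00, V=2.44; Q2=2.44, Q1=7.31; dissipated=3.961
Final charges: Q1=7.31, Q2=2.44, Q3=0.00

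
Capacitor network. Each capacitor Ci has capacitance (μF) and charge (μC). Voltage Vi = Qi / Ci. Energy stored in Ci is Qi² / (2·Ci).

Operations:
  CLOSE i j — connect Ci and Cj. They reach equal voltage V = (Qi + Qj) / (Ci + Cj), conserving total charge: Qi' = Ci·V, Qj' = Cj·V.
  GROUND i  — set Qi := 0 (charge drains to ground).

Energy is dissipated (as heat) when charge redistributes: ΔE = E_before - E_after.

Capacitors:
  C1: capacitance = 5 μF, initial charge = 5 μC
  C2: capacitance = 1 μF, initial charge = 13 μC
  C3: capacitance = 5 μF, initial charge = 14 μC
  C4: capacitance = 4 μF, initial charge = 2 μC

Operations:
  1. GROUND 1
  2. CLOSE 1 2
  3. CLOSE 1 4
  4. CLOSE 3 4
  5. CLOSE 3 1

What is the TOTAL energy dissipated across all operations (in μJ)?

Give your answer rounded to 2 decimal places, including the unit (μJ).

Answer: 78.83 μJ

Derivation:
Initial: C1(5μF, Q=5μC, V=1.00V), C2(1μF, Q=13μC, V=13.00V), C3(5μF, Q=14μC, V=2.80V), C4(4μF, Q=2μC, V=0.50V)
Op 1: GROUND 1: Q1=0; energy lost=2.500
Op 2: CLOSE 1-2: Q_total=13.00, C_total=6.00, V=2.17; Q1=10.83, Q2=2.17; dissipated=70.417
Op 3: CLOSE 1-4: Q_total=12.83, C_total=9.00, V=1.43; Q1=7.13, Q4=5.70; dissipated=3.086
Op 4: CLOSE 3-4: Q_total=19.70, C_total=9.00, V=2.19; Q3=10.95, Q4=8.76; dissipated=2.098
Op 5: CLOSE 3-1: Q_total=18.08, C_total=10.00, V=1.81; Q3=9.04, Q1=9.04; dissipated=0.728
Total dissipated: 78.829 μJ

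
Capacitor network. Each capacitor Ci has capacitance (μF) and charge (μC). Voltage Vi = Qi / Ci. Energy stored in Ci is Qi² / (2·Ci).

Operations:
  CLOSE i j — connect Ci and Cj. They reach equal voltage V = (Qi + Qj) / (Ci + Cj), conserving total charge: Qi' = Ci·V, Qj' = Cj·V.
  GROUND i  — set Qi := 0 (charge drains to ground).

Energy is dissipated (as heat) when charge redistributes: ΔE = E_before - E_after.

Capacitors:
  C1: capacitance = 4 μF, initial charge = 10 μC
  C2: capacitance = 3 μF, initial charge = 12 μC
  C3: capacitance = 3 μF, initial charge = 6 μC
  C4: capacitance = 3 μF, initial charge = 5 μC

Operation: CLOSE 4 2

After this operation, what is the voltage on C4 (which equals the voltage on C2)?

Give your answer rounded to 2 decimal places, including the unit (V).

Initial: C1(4μF, Q=10μC, V=2.50V), C2(3μF, Q=12μC, V=4.00V), C3(3μF, Q=6μC, V=2.00V), C4(3μF, Q=5μC, V=1.67V)
Op 1: CLOSE 4-2: Q_total=17.00, C_total=6.00, V=2.83; Q4=8.50, Q2=8.50; dissipated=4.083

Answer: 2.83 V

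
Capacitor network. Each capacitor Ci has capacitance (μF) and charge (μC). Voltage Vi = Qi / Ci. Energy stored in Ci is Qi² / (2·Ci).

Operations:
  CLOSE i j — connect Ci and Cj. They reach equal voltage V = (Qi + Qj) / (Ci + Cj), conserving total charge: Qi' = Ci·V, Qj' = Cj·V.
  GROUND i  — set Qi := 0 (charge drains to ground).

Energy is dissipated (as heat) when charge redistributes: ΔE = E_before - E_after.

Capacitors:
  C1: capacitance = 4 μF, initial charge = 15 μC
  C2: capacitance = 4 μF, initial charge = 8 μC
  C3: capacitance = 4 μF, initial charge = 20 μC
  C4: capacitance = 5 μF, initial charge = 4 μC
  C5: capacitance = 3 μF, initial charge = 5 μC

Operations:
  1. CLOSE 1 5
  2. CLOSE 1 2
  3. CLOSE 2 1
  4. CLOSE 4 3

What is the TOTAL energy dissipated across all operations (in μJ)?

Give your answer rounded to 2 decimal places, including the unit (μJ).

Answer: 24.05 μJ

Derivation:
Initial: C1(4μF, Q=15μC, V=3.75V), C2(4μF, Q=8μC, V=2.00V), C3(4μF, Q=20μC, V=5.00V), C4(5μF, Q=4μC, V=0.80V), C5(3μF, Q=5μC, V=1.67V)
Op 1: CLOSE 1-5: Q_total=20.00, C_total=7.00, V=2.86; Q1=11.43, Q5=8.57; dissipated=3.720
Op 2: CLOSE 1-2: Q_total=19.43, C_total=8.00, V=2.43; Q1=9.71, Q2=9.71; dissipated=0.735
Op 3: CLOSE 2-1: Q_total=19.43, C_total=8.00, V=2.43; Q2=9.71, Q1=9.71; dissipated=0.000
Op 4: CLOSE 4-3: Q_total=24.00, C_total=9.00, V=2.67; Q4=13.33, Q3=10.67; dissipated=19.600
Total dissipated: 24.055 μJ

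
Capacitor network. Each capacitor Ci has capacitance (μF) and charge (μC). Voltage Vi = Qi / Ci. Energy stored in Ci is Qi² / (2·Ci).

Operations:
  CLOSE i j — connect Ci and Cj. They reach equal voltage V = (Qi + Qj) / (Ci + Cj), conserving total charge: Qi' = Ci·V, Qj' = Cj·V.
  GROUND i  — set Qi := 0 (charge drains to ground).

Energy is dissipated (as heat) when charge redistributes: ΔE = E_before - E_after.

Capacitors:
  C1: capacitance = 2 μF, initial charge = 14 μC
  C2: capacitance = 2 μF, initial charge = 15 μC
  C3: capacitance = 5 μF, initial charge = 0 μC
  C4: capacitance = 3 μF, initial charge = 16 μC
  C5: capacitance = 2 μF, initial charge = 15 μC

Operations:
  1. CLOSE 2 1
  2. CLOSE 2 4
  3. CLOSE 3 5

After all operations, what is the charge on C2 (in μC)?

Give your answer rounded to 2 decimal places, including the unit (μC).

Answer: 12.20 μC

Derivation:
Initial: C1(2μF, Q=14μC, V=7.00V), C2(2μF, Q=15μC, V=7.50V), C3(5μF, Q=0μC, V=0.00V), C4(3μF, Q=16μC, V=5.33V), C5(2μF, Q=15μC, V=7.50V)
Op 1: CLOSE 2-1: Q_total=29.00, C_total=4.00, V=7.25; Q2=14.50, Q1=14.50; dissipated=0.125
Op 2: CLOSE 2-4: Q_total=30.50, C_total=5.00, V=6.10; Q2=12.20, Q4=18.30; dissipated=2.204
Op 3: CLOSE 3-5: Q_total=15.00, C_total=7.00, V=2.14; Q3=10.71, Q5=4.29; dissipated=40.179
Final charges: Q1=14.50, Q2=12.20, Q3=10.71, Q4=18.30, Q5=4.29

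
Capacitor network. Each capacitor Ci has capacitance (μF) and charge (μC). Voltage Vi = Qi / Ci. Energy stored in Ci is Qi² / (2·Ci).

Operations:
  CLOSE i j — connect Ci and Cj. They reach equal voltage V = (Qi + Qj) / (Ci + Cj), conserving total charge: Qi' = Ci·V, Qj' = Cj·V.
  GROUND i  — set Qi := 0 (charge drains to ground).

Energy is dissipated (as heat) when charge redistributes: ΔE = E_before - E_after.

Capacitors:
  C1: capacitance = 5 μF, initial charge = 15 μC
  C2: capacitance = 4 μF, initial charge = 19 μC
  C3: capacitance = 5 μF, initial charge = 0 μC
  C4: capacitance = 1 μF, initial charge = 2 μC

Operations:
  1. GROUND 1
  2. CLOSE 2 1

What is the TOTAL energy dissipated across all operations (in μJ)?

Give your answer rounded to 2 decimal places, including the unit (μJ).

Answer: 47.57 μJ

Derivation:
Initial: C1(5μF, Q=15μC, V=3.00V), C2(4μF, Q=19μC, V=4.75V), C3(5μF, Q=0μC, V=0.00V), C4(1μF, Q=2μC, V=2.00V)
Op 1: GROUND 1: Q1=0; energy lost=22.500
Op 2: CLOSE 2-1: Q_total=19.00, C_total=9.00, V=2.11; Q2=8.44, Q1=10.56; dissipated=25.069
Total dissipated: 47.569 μJ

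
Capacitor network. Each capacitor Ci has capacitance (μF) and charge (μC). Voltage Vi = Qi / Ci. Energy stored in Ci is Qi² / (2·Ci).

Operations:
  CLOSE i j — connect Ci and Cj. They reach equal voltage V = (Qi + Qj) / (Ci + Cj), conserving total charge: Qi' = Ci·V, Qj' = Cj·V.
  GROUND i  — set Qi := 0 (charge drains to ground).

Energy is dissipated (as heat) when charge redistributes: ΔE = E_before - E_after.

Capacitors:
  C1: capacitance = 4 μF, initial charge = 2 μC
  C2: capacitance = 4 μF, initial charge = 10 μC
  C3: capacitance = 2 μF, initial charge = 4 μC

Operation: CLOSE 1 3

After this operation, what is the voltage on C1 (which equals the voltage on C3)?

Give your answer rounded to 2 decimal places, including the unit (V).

Initial: C1(4μF, Q=2μC, V=0.50V), C2(4μF, Q=10μC, V=2.50V), C3(2μF, Q=4μC, V=2.00V)
Op 1: CLOSE 1-3: Q_total=6.00, C_total=6.00, V=1.00; Q1=4.00, Q3=2.00; dissipated=1.500

Answer: 1.00 V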